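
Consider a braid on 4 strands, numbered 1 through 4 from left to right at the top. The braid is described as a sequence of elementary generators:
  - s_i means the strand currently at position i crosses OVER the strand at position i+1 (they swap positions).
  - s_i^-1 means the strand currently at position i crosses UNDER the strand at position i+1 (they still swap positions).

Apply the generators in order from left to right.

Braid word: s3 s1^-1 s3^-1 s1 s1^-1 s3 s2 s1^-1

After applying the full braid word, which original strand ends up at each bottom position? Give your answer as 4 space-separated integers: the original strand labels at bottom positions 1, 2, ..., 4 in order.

Gen 1 (s3): strand 3 crosses over strand 4. Perm now: [1 2 4 3]
Gen 2 (s1^-1): strand 1 crosses under strand 2. Perm now: [2 1 4 3]
Gen 3 (s3^-1): strand 4 crosses under strand 3. Perm now: [2 1 3 4]
Gen 4 (s1): strand 2 crosses over strand 1. Perm now: [1 2 3 4]
Gen 5 (s1^-1): strand 1 crosses under strand 2. Perm now: [2 1 3 4]
Gen 6 (s3): strand 3 crosses over strand 4. Perm now: [2 1 4 3]
Gen 7 (s2): strand 1 crosses over strand 4. Perm now: [2 4 1 3]
Gen 8 (s1^-1): strand 2 crosses under strand 4. Perm now: [4 2 1 3]

Answer: 4 2 1 3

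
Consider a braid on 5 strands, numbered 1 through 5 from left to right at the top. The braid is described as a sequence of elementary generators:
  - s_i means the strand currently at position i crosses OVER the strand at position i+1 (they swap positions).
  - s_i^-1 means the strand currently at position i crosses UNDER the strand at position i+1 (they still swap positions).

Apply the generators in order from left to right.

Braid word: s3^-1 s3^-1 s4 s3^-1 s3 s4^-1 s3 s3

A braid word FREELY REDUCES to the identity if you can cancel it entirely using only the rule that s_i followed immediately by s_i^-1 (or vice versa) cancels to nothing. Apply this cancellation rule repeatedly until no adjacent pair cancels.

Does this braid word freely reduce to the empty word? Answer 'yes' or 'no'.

Gen 1 (s3^-1): push. Stack: [s3^-1]
Gen 2 (s3^-1): push. Stack: [s3^-1 s3^-1]
Gen 3 (s4): push. Stack: [s3^-1 s3^-1 s4]
Gen 4 (s3^-1): push. Stack: [s3^-1 s3^-1 s4 s3^-1]
Gen 5 (s3): cancels prior s3^-1. Stack: [s3^-1 s3^-1 s4]
Gen 6 (s4^-1): cancels prior s4. Stack: [s3^-1 s3^-1]
Gen 7 (s3): cancels prior s3^-1. Stack: [s3^-1]
Gen 8 (s3): cancels prior s3^-1. Stack: []
Reduced word: (empty)

Answer: yes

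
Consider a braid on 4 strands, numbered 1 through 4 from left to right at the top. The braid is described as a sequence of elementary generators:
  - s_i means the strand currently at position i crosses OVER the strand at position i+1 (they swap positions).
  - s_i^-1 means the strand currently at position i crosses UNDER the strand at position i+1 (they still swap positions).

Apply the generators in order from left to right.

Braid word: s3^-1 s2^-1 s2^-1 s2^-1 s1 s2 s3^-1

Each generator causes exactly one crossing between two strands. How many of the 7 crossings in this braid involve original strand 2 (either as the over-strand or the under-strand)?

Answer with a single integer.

Gen 1: crossing 3x4. Involves strand 2? no. Count so far: 0
Gen 2: crossing 2x4. Involves strand 2? yes. Count so far: 1
Gen 3: crossing 4x2. Involves strand 2? yes. Count so far: 2
Gen 4: crossing 2x4. Involves strand 2? yes. Count so far: 3
Gen 5: crossing 1x4. Involves strand 2? no. Count so far: 3
Gen 6: crossing 1x2. Involves strand 2? yes. Count so far: 4
Gen 7: crossing 1x3. Involves strand 2? no. Count so far: 4

Answer: 4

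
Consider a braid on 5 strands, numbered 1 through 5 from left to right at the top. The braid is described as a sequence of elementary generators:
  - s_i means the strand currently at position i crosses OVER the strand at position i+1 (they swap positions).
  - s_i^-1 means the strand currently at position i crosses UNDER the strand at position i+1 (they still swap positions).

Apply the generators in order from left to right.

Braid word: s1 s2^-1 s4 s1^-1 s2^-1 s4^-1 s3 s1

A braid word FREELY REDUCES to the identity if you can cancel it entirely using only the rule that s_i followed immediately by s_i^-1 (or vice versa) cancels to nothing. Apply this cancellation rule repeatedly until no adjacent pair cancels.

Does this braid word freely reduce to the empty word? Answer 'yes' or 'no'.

Answer: no

Derivation:
Gen 1 (s1): push. Stack: [s1]
Gen 2 (s2^-1): push. Stack: [s1 s2^-1]
Gen 3 (s4): push. Stack: [s1 s2^-1 s4]
Gen 4 (s1^-1): push. Stack: [s1 s2^-1 s4 s1^-1]
Gen 5 (s2^-1): push. Stack: [s1 s2^-1 s4 s1^-1 s2^-1]
Gen 6 (s4^-1): push. Stack: [s1 s2^-1 s4 s1^-1 s2^-1 s4^-1]
Gen 7 (s3): push. Stack: [s1 s2^-1 s4 s1^-1 s2^-1 s4^-1 s3]
Gen 8 (s1): push. Stack: [s1 s2^-1 s4 s1^-1 s2^-1 s4^-1 s3 s1]
Reduced word: s1 s2^-1 s4 s1^-1 s2^-1 s4^-1 s3 s1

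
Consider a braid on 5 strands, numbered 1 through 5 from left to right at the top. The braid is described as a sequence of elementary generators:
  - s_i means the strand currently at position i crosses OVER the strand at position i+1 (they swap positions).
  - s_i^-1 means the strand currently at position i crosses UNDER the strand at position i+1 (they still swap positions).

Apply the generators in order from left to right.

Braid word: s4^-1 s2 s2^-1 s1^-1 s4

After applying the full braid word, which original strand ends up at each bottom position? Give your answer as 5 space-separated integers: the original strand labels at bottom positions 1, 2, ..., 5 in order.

Answer: 2 1 3 4 5

Derivation:
Gen 1 (s4^-1): strand 4 crosses under strand 5. Perm now: [1 2 3 5 4]
Gen 2 (s2): strand 2 crosses over strand 3. Perm now: [1 3 2 5 4]
Gen 3 (s2^-1): strand 3 crosses under strand 2. Perm now: [1 2 3 5 4]
Gen 4 (s1^-1): strand 1 crosses under strand 2. Perm now: [2 1 3 5 4]
Gen 5 (s4): strand 5 crosses over strand 4. Perm now: [2 1 3 4 5]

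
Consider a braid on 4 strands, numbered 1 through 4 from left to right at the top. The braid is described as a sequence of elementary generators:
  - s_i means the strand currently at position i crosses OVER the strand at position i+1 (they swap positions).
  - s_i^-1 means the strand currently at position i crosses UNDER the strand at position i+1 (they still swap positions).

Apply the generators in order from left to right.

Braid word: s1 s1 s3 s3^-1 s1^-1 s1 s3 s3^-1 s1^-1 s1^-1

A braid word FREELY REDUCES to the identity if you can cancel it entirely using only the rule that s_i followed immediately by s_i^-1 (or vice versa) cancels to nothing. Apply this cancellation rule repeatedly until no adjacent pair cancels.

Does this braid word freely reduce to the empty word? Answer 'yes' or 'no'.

Answer: yes

Derivation:
Gen 1 (s1): push. Stack: [s1]
Gen 2 (s1): push. Stack: [s1 s1]
Gen 3 (s3): push. Stack: [s1 s1 s3]
Gen 4 (s3^-1): cancels prior s3. Stack: [s1 s1]
Gen 5 (s1^-1): cancels prior s1. Stack: [s1]
Gen 6 (s1): push. Stack: [s1 s1]
Gen 7 (s3): push. Stack: [s1 s1 s3]
Gen 8 (s3^-1): cancels prior s3. Stack: [s1 s1]
Gen 9 (s1^-1): cancels prior s1. Stack: [s1]
Gen 10 (s1^-1): cancels prior s1. Stack: []
Reduced word: (empty)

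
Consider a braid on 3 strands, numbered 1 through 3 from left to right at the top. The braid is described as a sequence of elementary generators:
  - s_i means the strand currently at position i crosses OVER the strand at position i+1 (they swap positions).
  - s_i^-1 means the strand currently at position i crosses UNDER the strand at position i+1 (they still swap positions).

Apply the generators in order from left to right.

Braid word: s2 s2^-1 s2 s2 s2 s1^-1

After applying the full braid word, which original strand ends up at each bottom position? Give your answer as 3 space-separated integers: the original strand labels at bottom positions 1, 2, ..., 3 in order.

Gen 1 (s2): strand 2 crosses over strand 3. Perm now: [1 3 2]
Gen 2 (s2^-1): strand 3 crosses under strand 2. Perm now: [1 2 3]
Gen 3 (s2): strand 2 crosses over strand 3. Perm now: [1 3 2]
Gen 4 (s2): strand 3 crosses over strand 2. Perm now: [1 2 3]
Gen 5 (s2): strand 2 crosses over strand 3. Perm now: [1 3 2]
Gen 6 (s1^-1): strand 1 crosses under strand 3. Perm now: [3 1 2]

Answer: 3 1 2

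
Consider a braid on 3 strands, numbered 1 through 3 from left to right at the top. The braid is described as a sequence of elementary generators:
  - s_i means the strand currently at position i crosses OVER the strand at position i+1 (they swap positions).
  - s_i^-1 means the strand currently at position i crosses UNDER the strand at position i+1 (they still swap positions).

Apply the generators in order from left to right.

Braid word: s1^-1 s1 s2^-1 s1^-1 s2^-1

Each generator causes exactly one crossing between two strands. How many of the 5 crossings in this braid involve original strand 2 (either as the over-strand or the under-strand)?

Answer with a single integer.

Answer: 4

Derivation:
Gen 1: crossing 1x2. Involves strand 2? yes. Count so far: 1
Gen 2: crossing 2x1. Involves strand 2? yes. Count so far: 2
Gen 3: crossing 2x3. Involves strand 2? yes. Count so far: 3
Gen 4: crossing 1x3. Involves strand 2? no. Count so far: 3
Gen 5: crossing 1x2. Involves strand 2? yes. Count so far: 4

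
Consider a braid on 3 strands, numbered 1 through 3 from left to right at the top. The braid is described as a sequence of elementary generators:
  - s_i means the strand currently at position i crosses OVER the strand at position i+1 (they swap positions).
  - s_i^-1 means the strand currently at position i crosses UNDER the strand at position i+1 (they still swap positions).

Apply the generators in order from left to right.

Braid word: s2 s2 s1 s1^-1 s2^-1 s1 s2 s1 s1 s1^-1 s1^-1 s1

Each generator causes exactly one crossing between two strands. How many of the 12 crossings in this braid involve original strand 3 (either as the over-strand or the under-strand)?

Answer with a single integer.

Gen 1: crossing 2x3. Involves strand 3? yes. Count so far: 1
Gen 2: crossing 3x2. Involves strand 3? yes. Count so far: 2
Gen 3: crossing 1x2. Involves strand 3? no. Count so far: 2
Gen 4: crossing 2x1. Involves strand 3? no. Count so far: 2
Gen 5: crossing 2x3. Involves strand 3? yes. Count so far: 3
Gen 6: crossing 1x3. Involves strand 3? yes. Count so far: 4
Gen 7: crossing 1x2. Involves strand 3? no. Count so far: 4
Gen 8: crossing 3x2. Involves strand 3? yes. Count so far: 5
Gen 9: crossing 2x3. Involves strand 3? yes. Count so far: 6
Gen 10: crossing 3x2. Involves strand 3? yes. Count so far: 7
Gen 11: crossing 2x3. Involves strand 3? yes. Count so far: 8
Gen 12: crossing 3x2. Involves strand 3? yes. Count so far: 9

Answer: 9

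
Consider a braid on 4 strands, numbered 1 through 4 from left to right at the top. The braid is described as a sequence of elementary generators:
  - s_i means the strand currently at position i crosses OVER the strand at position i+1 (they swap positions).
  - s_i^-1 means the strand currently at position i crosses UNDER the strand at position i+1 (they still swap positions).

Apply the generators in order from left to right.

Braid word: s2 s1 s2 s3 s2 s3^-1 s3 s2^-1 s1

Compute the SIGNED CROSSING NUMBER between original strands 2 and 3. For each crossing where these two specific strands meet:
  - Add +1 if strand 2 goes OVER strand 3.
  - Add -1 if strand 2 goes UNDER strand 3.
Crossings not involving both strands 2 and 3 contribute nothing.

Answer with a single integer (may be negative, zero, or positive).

Gen 1: 2 over 3. Both 2&3? yes. Contrib: +1. Sum: 1
Gen 2: crossing 1x3. Both 2&3? no. Sum: 1
Gen 3: crossing 1x2. Both 2&3? no. Sum: 1
Gen 4: crossing 1x4. Both 2&3? no. Sum: 1
Gen 5: crossing 2x4. Both 2&3? no. Sum: 1
Gen 6: crossing 2x1. Both 2&3? no. Sum: 1
Gen 7: crossing 1x2. Both 2&3? no. Sum: 1
Gen 8: crossing 4x2. Both 2&3? no. Sum: 1
Gen 9: 3 over 2. Both 2&3? yes. Contrib: -1. Sum: 0

Answer: 0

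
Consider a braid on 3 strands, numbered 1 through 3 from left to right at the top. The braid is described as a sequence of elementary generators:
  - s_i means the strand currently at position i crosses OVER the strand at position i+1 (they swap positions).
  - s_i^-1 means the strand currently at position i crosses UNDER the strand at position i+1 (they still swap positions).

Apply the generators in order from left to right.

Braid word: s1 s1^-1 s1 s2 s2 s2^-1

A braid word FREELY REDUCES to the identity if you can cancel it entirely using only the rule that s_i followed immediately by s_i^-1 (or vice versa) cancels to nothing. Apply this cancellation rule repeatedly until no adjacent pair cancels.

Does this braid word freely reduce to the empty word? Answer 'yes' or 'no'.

Answer: no

Derivation:
Gen 1 (s1): push. Stack: [s1]
Gen 2 (s1^-1): cancels prior s1. Stack: []
Gen 3 (s1): push. Stack: [s1]
Gen 4 (s2): push. Stack: [s1 s2]
Gen 5 (s2): push. Stack: [s1 s2 s2]
Gen 6 (s2^-1): cancels prior s2. Stack: [s1 s2]
Reduced word: s1 s2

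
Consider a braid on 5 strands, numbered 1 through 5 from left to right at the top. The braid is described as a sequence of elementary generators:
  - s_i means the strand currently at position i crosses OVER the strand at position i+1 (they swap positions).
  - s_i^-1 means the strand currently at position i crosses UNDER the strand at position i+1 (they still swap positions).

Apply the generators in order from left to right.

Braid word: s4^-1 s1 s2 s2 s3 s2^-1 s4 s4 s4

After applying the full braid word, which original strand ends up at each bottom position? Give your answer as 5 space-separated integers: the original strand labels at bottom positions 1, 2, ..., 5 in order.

Answer: 2 5 1 4 3

Derivation:
Gen 1 (s4^-1): strand 4 crosses under strand 5. Perm now: [1 2 3 5 4]
Gen 2 (s1): strand 1 crosses over strand 2. Perm now: [2 1 3 5 4]
Gen 3 (s2): strand 1 crosses over strand 3. Perm now: [2 3 1 5 4]
Gen 4 (s2): strand 3 crosses over strand 1. Perm now: [2 1 3 5 4]
Gen 5 (s3): strand 3 crosses over strand 5. Perm now: [2 1 5 3 4]
Gen 6 (s2^-1): strand 1 crosses under strand 5. Perm now: [2 5 1 3 4]
Gen 7 (s4): strand 3 crosses over strand 4. Perm now: [2 5 1 4 3]
Gen 8 (s4): strand 4 crosses over strand 3. Perm now: [2 5 1 3 4]
Gen 9 (s4): strand 3 crosses over strand 4. Perm now: [2 5 1 4 3]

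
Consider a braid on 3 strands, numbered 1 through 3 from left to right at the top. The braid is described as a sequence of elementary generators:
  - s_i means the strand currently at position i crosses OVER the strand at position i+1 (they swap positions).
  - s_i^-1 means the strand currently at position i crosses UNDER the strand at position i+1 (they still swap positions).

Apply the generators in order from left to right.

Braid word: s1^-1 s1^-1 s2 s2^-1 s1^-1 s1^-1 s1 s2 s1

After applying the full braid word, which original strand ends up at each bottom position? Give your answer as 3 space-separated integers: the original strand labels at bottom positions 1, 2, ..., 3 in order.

Gen 1 (s1^-1): strand 1 crosses under strand 2. Perm now: [2 1 3]
Gen 2 (s1^-1): strand 2 crosses under strand 1. Perm now: [1 2 3]
Gen 3 (s2): strand 2 crosses over strand 3. Perm now: [1 3 2]
Gen 4 (s2^-1): strand 3 crosses under strand 2. Perm now: [1 2 3]
Gen 5 (s1^-1): strand 1 crosses under strand 2. Perm now: [2 1 3]
Gen 6 (s1^-1): strand 2 crosses under strand 1. Perm now: [1 2 3]
Gen 7 (s1): strand 1 crosses over strand 2. Perm now: [2 1 3]
Gen 8 (s2): strand 1 crosses over strand 3. Perm now: [2 3 1]
Gen 9 (s1): strand 2 crosses over strand 3. Perm now: [3 2 1]

Answer: 3 2 1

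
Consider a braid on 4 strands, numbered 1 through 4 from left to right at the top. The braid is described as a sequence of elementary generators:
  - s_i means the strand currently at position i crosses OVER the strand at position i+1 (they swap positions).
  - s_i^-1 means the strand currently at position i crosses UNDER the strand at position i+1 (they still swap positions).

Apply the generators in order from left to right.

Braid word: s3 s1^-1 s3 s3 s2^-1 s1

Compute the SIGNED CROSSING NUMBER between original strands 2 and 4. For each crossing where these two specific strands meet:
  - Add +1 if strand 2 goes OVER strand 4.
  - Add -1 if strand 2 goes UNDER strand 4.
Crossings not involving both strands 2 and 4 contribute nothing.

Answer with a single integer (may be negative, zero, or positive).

Answer: 1

Derivation:
Gen 1: crossing 3x4. Both 2&4? no. Sum: 0
Gen 2: crossing 1x2. Both 2&4? no. Sum: 0
Gen 3: crossing 4x3. Both 2&4? no. Sum: 0
Gen 4: crossing 3x4. Both 2&4? no. Sum: 0
Gen 5: crossing 1x4. Both 2&4? no. Sum: 0
Gen 6: 2 over 4. Both 2&4? yes. Contrib: +1. Sum: 1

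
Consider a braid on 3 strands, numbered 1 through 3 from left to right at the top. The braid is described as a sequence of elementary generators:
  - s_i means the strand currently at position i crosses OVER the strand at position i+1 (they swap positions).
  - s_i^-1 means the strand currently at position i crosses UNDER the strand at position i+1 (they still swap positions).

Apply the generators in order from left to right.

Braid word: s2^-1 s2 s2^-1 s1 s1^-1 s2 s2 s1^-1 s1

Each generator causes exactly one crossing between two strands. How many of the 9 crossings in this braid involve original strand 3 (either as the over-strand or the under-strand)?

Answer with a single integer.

Gen 1: crossing 2x3. Involves strand 3? yes. Count so far: 1
Gen 2: crossing 3x2. Involves strand 3? yes. Count so far: 2
Gen 3: crossing 2x3. Involves strand 3? yes. Count so far: 3
Gen 4: crossing 1x3. Involves strand 3? yes. Count so far: 4
Gen 5: crossing 3x1. Involves strand 3? yes. Count so far: 5
Gen 6: crossing 3x2. Involves strand 3? yes. Count so far: 6
Gen 7: crossing 2x3. Involves strand 3? yes. Count so far: 7
Gen 8: crossing 1x3. Involves strand 3? yes. Count so far: 8
Gen 9: crossing 3x1. Involves strand 3? yes. Count so far: 9

Answer: 9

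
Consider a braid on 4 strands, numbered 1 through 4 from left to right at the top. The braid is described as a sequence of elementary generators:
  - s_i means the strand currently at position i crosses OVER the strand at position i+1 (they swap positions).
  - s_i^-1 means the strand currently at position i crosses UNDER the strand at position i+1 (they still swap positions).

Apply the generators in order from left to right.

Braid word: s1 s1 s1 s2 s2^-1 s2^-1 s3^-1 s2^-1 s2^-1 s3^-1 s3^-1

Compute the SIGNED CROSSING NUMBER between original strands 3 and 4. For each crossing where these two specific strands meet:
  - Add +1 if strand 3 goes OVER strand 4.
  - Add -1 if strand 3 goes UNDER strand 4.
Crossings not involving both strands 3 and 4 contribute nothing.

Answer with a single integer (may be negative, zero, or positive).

Gen 1: crossing 1x2. Both 3&4? no. Sum: 0
Gen 2: crossing 2x1. Both 3&4? no. Sum: 0
Gen 3: crossing 1x2. Both 3&4? no. Sum: 0
Gen 4: crossing 1x3. Both 3&4? no. Sum: 0
Gen 5: crossing 3x1. Both 3&4? no. Sum: 0
Gen 6: crossing 1x3. Both 3&4? no. Sum: 0
Gen 7: crossing 1x4. Both 3&4? no. Sum: 0
Gen 8: 3 under 4. Both 3&4? yes. Contrib: -1. Sum: -1
Gen 9: 4 under 3. Both 3&4? yes. Contrib: +1. Sum: 0
Gen 10: crossing 4x1. Both 3&4? no. Sum: 0
Gen 11: crossing 1x4. Both 3&4? no. Sum: 0

Answer: 0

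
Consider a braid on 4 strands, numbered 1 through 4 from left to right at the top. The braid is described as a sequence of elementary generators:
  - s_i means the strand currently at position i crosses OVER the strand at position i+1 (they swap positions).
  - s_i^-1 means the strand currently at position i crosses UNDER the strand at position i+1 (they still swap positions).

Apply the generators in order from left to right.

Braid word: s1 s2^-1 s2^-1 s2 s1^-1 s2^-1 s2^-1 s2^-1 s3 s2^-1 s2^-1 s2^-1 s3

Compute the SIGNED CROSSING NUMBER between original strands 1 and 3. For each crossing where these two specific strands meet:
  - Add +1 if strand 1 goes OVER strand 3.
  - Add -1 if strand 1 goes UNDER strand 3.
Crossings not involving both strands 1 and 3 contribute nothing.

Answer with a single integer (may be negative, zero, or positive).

Answer: 1

Derivation:
Gen 1: crossing 1x2. Both 1&3? no. Sum: 0
Gen 2: 1 under 3. Both 1&3? yes. Contrib: -1. Sum: -1
Gen 3: 3 under 1. Both 1&3? yes. Contrib: +1. Sum: 0
Gen 4: 1 over 3. Both 1&3? yes. Contrib: +1. Sum: 1
Gen 5: crossing 2x3. Both 1&3? no. Sum: 1
Gen 6: crossing 2x1. Both 1&3? no. Sum: 1
Gen 7: crossing 1x2. Both 1&3? no. Sum: 1
Gen 8: crossing 2x1. Both 1&3? no. Sum: 1
Gen 9: crossing 2x4. Both 1&3? no. Sum: 1
Gen 10: crossing 1x4. Both 1&3? no. Sum: 1
Gen 11: crossing 4x1. Both 1&3? no. Sum: 1
Gen 12: crossing 1x4. Both 1&3? no. Sum: 1
Gen 13: crossing 1x2. Both 1&3? no. Sum: 1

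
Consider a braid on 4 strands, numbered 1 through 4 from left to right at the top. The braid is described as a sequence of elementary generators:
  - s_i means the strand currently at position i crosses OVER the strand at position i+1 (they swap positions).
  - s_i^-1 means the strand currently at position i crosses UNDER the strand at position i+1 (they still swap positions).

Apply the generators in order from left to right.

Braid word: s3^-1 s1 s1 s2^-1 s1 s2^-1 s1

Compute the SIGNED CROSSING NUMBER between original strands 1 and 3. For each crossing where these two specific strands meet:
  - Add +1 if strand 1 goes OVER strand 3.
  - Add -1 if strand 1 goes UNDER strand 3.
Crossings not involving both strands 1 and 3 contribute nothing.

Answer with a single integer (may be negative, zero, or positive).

Gen 1: crossing 3x4. Both 1&3? no. Sum: 0
Gen 2: crossing 1x2. Both 1&3? no. Sum: 0
Gen 3: crossing 2x1. Both 1&3? no. Sum: 0
Gen 4: crossing 2x4. Both 1&3? no. Sum: 0
Gen 5: crossing 1x4. Both 1&3? no. Sum: 0
Gen 6: crossing 1x2. Both 1&3? no. Sum: 0
Gen 7: crossing 4x2. Both 1&3? no. Sum: 0

Answer: 0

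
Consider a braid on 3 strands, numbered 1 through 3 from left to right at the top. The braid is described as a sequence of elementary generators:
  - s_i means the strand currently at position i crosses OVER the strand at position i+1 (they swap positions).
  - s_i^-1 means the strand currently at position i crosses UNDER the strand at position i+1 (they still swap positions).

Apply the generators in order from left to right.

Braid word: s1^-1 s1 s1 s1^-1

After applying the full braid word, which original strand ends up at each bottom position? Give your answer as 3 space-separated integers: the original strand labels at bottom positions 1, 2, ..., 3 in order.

Gen 1 (s1^-1): strand 1 crosses under strand 2. Perm now: [2 1 3]
Gen 2 (s1): strand 2 crosses over strand 1. Perm now: [1 2 3]
Gen 3 (s1): strand 1 crosses over strand 2. Perm now: [2 1 3]
Gen 4 (s1^-1): strand 2 crosses under strand 1. Perm now: [1 2 3]

Answer: 1 2 3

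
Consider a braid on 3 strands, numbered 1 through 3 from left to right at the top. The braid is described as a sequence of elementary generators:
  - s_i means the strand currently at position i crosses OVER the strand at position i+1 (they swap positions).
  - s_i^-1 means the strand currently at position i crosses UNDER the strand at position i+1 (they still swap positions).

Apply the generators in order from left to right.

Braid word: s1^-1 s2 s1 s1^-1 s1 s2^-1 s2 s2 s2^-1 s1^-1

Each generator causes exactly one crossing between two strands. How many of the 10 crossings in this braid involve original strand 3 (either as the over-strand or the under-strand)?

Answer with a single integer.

Gen 1: crossing 1x2. Involves strand 3? no. Count so far: 0
Gen 2: crossing 1x3. Involves strand 3? yes. Count so far: 1
Gen 3: crossing 2x3. Involves strand 3? yes. Count so far: 2
Gen 4: crossing 3x2. Involves strand 3? yes. Count so far: 3
Gen 5: crossing 2x3. Involves strand 3? yes. Count so far: 4
Gen 6: crossing 2x1. Involves strand 3? no. Count so far: 4
Gen 7: crossing 1x2. Involves strand 3? no. Count so far: 4
Gen 8: crossing 2x1. Involves strand 3? no. Count so far: 4
Gen 9: crossing 1x2. Involves strand 3? no. Count so far: 4
Gen 10: crossing 3x2. Involves strand 3? yes. Count so far: 5

Answer: 5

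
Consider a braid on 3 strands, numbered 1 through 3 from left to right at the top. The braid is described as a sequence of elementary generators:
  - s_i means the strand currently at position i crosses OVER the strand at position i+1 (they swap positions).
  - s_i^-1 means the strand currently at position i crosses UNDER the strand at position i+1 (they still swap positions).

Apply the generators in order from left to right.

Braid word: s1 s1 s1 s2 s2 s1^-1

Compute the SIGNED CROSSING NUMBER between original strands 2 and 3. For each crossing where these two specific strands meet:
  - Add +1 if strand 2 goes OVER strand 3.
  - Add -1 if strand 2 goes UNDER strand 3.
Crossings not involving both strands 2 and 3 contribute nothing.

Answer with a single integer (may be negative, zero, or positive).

Answer: 0

Derivation:
Gen 1: crossing 1x2. Both 2&3? no. Sum: 0
Gen 2: crossing 2x1. Both 2&3? no. Sum: 0
Gen 3: crossing 1x2. Both 2&3? no. Sum: 0
Gen 4: crossing 1x3. Both 2&3? no. Sum: 0
Gen 5: crossing 3x1. Both 2&3? no. Sum: 0
Gen 6: crossing 2x1. Both 2&3? no. Sum: 0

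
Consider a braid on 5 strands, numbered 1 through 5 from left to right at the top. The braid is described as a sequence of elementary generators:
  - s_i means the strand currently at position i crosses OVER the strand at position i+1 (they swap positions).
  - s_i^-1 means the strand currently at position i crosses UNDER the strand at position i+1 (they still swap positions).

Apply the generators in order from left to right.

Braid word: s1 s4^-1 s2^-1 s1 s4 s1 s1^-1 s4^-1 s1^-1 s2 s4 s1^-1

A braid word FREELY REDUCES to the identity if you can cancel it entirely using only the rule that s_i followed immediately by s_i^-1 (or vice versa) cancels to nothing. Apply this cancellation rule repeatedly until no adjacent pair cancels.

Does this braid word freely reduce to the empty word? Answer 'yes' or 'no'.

Gen 1 (s1): push. Stack: [s1]
Gen 2 (s4^-1): push. Stack: [s1 s4^-1]
Gen 3 (s2^-1): push. Stack: [s1 s4^-1 s2^-1]
Gen 4 (s1): push. Stack: [s1 s4^-1 s2^-1 s1]
Gen 5 (s4): push. Stack: [s1 s4^-1 s2^-1 s1 s4]
Gen 6 (s1): push. Stack: [s1 s4^-1 s2^-1 s1 s4 s1]
Gen 7 (s1^-1): cancels prior s1. Stack: [s1 s4^-1 s2^-1 s1 s4]
Gen 8 (s4^-1): cancels prior s4. Stack: [s1 s4^-1 s2^-1 s1]
Gen 9 (s1^-1): cancels prior s1. Stack: [s1 s4^-1 s2^-1]
Gen 10 (s2): cancels prior s2^-1. Stack: [s1 s4^-1]
Gen 11 (s4): cancels prior s4^-1. Stack: [s1]
Gen 12 (s1^-1): cancels prior s1. Stack: []
Reduced word: (empty)

Answer: yes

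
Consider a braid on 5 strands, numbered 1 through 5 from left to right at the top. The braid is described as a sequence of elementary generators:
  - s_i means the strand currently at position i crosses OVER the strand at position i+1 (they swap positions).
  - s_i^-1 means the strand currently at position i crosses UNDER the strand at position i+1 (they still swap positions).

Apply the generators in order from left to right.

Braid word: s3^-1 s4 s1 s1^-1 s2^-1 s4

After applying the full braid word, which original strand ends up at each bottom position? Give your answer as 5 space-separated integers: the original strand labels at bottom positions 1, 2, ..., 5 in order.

Answer: 1 4 2 3 5

Derivation:
Gen 1 (s3^-1): strand 3 crosses under strand 4. Perm now: [1 2 4 3 5]
Gen 2 (s4): strand 3 crosses over strand 5. Perm now: [1 2 4 5 3]
Gen 3 (s1): strand 1 crosses over strand 2. Perm now: [2 1 4 5 3]
Gen 4 (s1^-1): strand 2 crosses under strand 1. Perm now: [1 2 4 5 3]
Gen 5 (s2^-1): strand 2 crosses under strand 4. Perm now: [1 4 2 5 3]
Gen 6 (s4): strand 5 crosses over strand 3. Perm now: [1 4 2 3 5]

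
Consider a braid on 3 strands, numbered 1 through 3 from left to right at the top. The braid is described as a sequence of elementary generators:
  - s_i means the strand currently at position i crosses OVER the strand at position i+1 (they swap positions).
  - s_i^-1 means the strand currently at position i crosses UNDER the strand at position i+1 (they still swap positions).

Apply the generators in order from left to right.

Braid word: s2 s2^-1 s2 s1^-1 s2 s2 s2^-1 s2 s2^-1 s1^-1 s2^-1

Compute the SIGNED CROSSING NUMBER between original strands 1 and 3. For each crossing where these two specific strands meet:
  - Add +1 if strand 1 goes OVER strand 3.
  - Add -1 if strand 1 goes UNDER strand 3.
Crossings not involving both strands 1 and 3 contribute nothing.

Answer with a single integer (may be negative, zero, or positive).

Answer: 0

Derivation:
Gen 1: crossing 2x3. Both 1&3? no. Sum: 0
Gen 2: crossing 3x2. Both 1&3? no. Sum: 0
Gen 3: crossing 2x3. Both 1&3? no. Sum: 0
Gen 4: 1 under 3. Both 1&3? yes. Contrib: -1. Sum: -1
Gen 5: crossing 1x2. Both 1&3? no. Sum: -1
Gen 6: crossing 2x1. Both 1&3? no. Sum: -1
Gen 7: crossing 1x2. Both 1&3? no. Sum: -1
Gen 8: crossing 2x1. Both 1&3? no. Sum: -1
Gen 9: crossing 1x2. Both 1&3? no. Sum: -1
Gen 10: crossing 3x2. Both 1&3? no. Sum: -1
Gen 11: 3 under 1. Both 1&3? yes. Contrib: +1. Sum: 0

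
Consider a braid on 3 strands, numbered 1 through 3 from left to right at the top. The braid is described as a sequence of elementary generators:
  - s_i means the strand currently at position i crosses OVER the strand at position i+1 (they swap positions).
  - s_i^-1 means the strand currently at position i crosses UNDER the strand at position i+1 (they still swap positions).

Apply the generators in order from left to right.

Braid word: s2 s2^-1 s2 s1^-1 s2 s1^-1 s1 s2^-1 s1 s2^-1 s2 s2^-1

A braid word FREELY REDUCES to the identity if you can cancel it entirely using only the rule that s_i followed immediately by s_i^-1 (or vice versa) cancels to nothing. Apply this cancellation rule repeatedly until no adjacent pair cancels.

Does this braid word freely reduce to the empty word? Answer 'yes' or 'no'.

Answer: yes

Derivation:
Gen 1 (s2): push. Stack: [s2]
Gen 2 (s2^-1): cancels prior s2. Stack: []
Gen 3 (s2): push. Stack: [s2]
Gen 4 (s1^-1): push. Stack: [s2 s1^-1]
Gen 5 (s2): push. Stack: [s2 s1^-1 s2]
Gen 6 (s1^-1): push. Stack: [s2 s1^-1 s2 s1^-1]
Gen 7 (s1): cancels prior s1^-1. Stack: [s2 s1^-1 s2]
Gen 8 (s2^-1): cancels prior s2. Stack: [s2 s1^-1]
Gen 9 (s1): cancels prior s1^-1. Stack: [s2]
Gen 10 (s2^-1): cancels prior s2. Stack: []
Gen 11 (s2): push. Stack: [s2]
Gen 12 (s2^-1): cancels prior s2. Stack: []
Reduced word: (empty)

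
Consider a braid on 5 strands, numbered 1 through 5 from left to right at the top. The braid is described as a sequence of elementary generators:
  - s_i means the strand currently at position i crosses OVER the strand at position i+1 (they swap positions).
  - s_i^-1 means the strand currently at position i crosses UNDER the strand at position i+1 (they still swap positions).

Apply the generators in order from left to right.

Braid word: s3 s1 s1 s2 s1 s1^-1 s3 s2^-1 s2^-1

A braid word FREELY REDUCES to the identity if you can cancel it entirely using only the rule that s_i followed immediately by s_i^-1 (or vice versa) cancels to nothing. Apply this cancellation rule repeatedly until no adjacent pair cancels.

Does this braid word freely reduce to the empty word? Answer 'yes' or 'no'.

Gen 1 (s3): push. Stack: [s3]
Gen 2 (s1): push. Stack: [s3 s1]
Gen 3 (s1): push. Stack: [s3 s1 s1]
Gen 4 (s2): push. Stack: [s3 s1 s1 s2]
Gen 5 (s1): push. Stack: [s3 s1 s1 s2 s1]
Gen 6 (s1^-1): cancels prior s1. Stack: [s3 s1 s1 s2]
Gen 7 (s3): push. Stack: [s3 s1 s1 s2 s3]
Gen 8 (s2^-1): push. Stack: [s3 s1 s1 s2 s3 s2^-1]
Gen 9 (s2^-1): push. Stack: [s3 s1 s1 s2 s3 s2^-1 s2^-1]
Reduced word: s3 s1 s1 s2 s3 s2^-1 s2^-1

Answer: no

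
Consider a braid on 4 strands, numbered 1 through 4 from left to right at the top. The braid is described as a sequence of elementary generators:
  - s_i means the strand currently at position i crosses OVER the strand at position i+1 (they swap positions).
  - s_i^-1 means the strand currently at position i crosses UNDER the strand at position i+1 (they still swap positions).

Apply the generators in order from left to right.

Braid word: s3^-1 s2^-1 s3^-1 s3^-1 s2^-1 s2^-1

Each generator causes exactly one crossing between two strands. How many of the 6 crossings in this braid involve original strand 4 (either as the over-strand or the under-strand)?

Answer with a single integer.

Answer: 4

Derivation:
Gen 1: crossing 3x4. Involves strand 4? yes. Count so far: 1
Gen 2: crossing 2x4. Involves strand 4? yes. Count so far: 2
Gen 3: crossing 2x3. Involves strand 4? no. Count so far: 2
Gen 4: crossing 3x2. Involves strand 4? no. Count so far: 2
Gen 5: crossing 4x2. Involves strand 4? yes. Count so far: 3
Gen 6: crossing 2x4. Involves strand 4? yes. Count so far: 4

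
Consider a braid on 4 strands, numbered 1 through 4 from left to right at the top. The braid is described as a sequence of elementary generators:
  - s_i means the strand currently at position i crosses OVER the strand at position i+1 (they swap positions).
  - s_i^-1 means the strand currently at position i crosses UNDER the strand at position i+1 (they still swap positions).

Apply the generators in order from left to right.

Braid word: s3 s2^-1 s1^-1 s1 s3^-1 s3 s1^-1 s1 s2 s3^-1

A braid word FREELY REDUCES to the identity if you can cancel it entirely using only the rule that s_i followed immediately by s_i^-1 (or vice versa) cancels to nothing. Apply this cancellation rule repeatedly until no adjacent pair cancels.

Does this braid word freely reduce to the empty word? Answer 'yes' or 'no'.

Gen 1 (s3): push. Stack: [s3]
Gen 2 (s2^-1): push. Stack: [s3 s2^-1]
Gen 3 (s1^-1): push. Stack: [s3 s2^-1 s1^-1]
Gen 4 (s1): cancels prior s1^-1. Stack: [s3 s2^-1]
Gen 5 (s3^-1): push. Stack: [s3 s2^-1 s3^-1]
Gen 6 (s3): cancels prior s3^-1. Stack: [s3 s2^-1]
Gen 7 (s1^-1): push. Stack: [s3 s2^-1 s1^-1]
Gen 8 (s1): cancels prior s1^-1. Stack: [s3 s2^-1]
Gen 9 (s2): cancels prior s2^-1. Stack: [s3]
Gen 10 (s3^-1): cancels prior s3. Stack: []
Reduced word: (empty)

Answer: yes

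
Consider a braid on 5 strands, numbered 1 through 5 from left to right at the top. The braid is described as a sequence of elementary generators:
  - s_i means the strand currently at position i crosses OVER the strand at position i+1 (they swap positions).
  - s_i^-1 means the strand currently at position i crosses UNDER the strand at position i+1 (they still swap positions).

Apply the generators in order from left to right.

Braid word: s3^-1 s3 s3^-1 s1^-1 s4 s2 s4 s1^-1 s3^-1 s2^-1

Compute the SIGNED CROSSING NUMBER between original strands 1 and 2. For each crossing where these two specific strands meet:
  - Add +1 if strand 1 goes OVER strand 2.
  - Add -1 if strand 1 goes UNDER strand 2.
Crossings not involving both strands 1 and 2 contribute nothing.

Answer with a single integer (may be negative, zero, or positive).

Answer: -1

Derivation:
Gen 1: crossing 3x4. Both 1&2? no. Sum: 0
Gen 2: crossing 4x3. Both 1&2? no. Sum: 0
Gen 3: crossing 3x4. Both 1&2? no. Sum: 0
Gen 4: 1 under 2. Both 1&2? yes. Contrib: -1. Sum: -1
Gen 5: crossing 3x5. Both 1&2? no. Sum: -1
Gen 6: crossing 1x4. Both 1&2? no. Sum: -1
Gen 7: crossing 5x3. Both 1&2? no. Sum: -1
Gen 8: crossing 2x4. Both 1&2? no. Sum: -1
Gen 9: crossing 1x3. Both 1&2? no. Sum: -1
Gen 10: crossing 2x3. Both 1&2? no. Sum: -1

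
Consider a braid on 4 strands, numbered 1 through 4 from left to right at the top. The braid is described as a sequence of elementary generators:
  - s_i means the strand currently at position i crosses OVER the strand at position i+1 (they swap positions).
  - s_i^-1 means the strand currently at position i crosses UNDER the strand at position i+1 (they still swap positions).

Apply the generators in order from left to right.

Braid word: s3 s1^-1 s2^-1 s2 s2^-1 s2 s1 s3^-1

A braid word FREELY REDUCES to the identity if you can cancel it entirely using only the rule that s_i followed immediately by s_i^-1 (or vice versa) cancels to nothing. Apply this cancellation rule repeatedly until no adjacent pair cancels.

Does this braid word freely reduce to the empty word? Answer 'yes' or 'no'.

Answer: yes

Derivation:
Gen 1 (s3): push. Stack: [s3]
Gen 2 (s1^-1): push. Stack: [s3 s1^-1]
Gen 3 (s2^-1): push. Stack: [s3 s1^-1 s2^-1]
Gen 4 (s2): cancels prior s2^-1. Stack: [s3 s1^-1]
Gen 5 (s2^-1): push. Stack: [s3 s1^-1 s2^-1]
Gen 6 (s2): cancels prior s2^-1. Stack: [s3 s1^-1]
Gen 7 (s1): cancels prior s1^-1. Stack: [s3]
Gen 8 (s3^-1): cancels prior s3. Stack: []
Reduced word: (empty)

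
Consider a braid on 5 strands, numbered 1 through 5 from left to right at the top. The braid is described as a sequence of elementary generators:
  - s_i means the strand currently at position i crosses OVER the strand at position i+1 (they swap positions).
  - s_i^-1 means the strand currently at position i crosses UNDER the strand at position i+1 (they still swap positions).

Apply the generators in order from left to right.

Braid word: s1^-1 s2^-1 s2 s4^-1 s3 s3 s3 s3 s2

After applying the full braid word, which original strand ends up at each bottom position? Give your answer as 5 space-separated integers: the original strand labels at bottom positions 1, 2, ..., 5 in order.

Answer: 2 3 1 5 4

Derivation:
Gen 1 (s1^-1): strand 1 crosses under strand 2. Perm now: [2 1 3 4 5]
Gen 2 (s2^-1): strand 1 crosses under strand 3. Perm now: [2 3 1 4 5]
Gen 3 (s2): strand 3 crosses over strand 1. Perm now: [2 1 3 4 5]
Gen 4 (s4^-1): strand 4 crosses under strand 5. Perm now: [2 1 3 5 4]
Gen 5 (s3): strand 3 crosses over strand 5. Perm now: [2 1 5 3 4]
Gen 6 (s3): strand 5 crosses over strand 3. Perm now: [2 1 3 5 4]
Gen 7 (s3): strand 3 crosses over strand 5. Perm now: [2 1 5 3 4]
Gen 8 (s3): strand 5 crosses over strand 3. Perm now: [2 1 3 5 4]
Gen 9 (s2): strand 1 crosses over strand 3. Perm now: [2 3 1 5 4]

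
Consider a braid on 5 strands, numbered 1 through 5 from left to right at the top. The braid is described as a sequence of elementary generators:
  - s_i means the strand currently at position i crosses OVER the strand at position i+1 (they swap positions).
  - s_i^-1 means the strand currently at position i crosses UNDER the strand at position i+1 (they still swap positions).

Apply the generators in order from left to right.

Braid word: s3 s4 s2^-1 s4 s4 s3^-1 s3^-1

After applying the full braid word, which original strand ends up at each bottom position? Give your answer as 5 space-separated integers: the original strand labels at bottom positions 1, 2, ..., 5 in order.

Answer: 1 4 2 5 3

Derivation:
Gen 1 (s3): strand 3 crosses over strand 4. Perm now: [1 2 4 3 5]
Gen 2 (s4): strand 3 crosses over strand 5. Perm now: [1 2 4 5 3]
Gen 3 (s2^-1): strand 2 crosses under strand 4. Perm now: [1 4 2 5 3]
Gen 4 (s4): strand 5 crosses over strand 3. Perm now: [1 4 2 3 5]
Gen 5 (s4): strand 3 crosses over strand 5. Perm now: [1 4 2 5 3]
Gen 6 (s3^-1): strand 2 crosses under strand 5. Perm now: [1 4 5 2 3]
Gen 7 (s3^-1): strand 5 crosses under strand 2. Perm now: [1 4 2 5 3]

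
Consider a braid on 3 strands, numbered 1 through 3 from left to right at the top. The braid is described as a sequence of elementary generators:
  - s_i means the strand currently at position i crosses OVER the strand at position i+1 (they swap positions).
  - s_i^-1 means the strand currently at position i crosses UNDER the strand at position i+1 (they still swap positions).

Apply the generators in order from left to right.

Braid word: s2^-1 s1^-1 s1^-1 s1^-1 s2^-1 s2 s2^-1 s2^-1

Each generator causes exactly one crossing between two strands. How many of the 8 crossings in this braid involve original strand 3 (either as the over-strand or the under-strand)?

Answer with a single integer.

Answer: 4

Derivation:
Gen 1: crossing 2x3. Involves strand 3? yes. Count so far: 1
Gen 2: crossing 1x3. Involves strand 3? yes. Count so far: 2
Gen 3: crossing 3x1. Involves strand 3? yes. Count so far: 3
Gen 4: crossing 1x3. Involves strand 3? yes. Count so far: 4
Gen 5: crossing 1x2. Involves strand 3? no. Count so far: 4
Gen 6: crossing 2x1. Involves strand 3? no. Count so far: 4
Gen 7: crossing 1x2. Involves strand 3? no. Count so far: 4
Gen 8: crossing 2x1. Involves strand 3? no. Count so far: 4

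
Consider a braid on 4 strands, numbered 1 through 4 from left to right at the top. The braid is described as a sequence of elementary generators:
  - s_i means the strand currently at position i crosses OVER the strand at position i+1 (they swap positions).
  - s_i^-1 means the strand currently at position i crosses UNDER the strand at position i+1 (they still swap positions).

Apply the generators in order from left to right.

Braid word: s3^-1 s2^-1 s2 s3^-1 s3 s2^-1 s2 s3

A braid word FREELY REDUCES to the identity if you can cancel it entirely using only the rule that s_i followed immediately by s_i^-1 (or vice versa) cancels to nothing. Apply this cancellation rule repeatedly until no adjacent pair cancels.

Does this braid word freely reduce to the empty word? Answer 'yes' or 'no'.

Gen 1 (s3^-1): push. Stack: [s3^-1]
Gen 2 (s2^-1): push. Stack: [s3^-1 s2^-1]
Gen 3 (s2): cancels prior s2^-1. Stack: [s3^-1]
Gen 4 (s3^-1): push. Stack: [s3^-1 s3^-1]
Gen 5 (s3): cancels prior s3^-1. Stack: [s3^-1]
Gen 6 (s2^-1): push. Stack: [s3^-1 s2^-1]
Gen 7 (s2): cancels prior s2^-1. Stack: [s3^-1]
Gen 8 (s3): cancels prior s3^-1. Stack: []
Reduced word: (empty)

Answer: yes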